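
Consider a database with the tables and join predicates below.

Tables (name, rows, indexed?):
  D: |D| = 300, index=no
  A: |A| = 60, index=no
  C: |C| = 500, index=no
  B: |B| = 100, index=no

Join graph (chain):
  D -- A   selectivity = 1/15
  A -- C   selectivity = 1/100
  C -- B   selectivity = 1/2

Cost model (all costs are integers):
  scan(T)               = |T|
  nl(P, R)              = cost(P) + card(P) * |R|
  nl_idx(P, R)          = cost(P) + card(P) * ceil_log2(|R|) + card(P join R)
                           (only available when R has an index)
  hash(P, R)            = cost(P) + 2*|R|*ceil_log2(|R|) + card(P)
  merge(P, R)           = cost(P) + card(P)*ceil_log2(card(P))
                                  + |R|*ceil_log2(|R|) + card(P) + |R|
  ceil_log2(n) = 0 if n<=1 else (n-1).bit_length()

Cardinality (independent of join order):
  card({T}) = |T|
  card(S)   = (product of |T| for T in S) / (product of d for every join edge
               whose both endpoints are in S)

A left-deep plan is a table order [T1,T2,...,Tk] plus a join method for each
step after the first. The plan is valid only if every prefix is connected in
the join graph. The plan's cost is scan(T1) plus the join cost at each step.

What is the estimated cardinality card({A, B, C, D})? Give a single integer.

300000

Tables in S: A(60), B(100), C(500), D(300)
Edges inside S: D-A(d=15), A-C(d=100), C-B(d=2)
numerator = 60 * 100 * 500 * 300 = 900000000
denominator = 15 * 100 * 2 = 3000
card(S) = 900000000 / 3000 = 300000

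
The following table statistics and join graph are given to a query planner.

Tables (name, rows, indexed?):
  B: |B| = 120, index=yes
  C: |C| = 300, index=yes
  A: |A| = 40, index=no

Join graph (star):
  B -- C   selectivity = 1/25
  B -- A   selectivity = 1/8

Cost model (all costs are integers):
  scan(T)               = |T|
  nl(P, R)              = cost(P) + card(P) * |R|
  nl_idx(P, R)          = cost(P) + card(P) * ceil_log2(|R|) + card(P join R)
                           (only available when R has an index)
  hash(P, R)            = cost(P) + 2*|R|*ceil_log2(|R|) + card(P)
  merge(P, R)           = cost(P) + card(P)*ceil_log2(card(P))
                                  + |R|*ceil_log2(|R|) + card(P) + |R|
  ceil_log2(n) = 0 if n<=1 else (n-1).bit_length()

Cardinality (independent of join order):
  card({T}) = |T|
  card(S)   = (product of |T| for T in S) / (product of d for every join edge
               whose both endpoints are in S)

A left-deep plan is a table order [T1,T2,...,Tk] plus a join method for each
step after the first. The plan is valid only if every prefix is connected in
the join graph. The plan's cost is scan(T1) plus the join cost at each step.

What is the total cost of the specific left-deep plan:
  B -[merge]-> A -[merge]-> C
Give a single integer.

10960

step 1: scan B: cost=120, card=120
step 2: join A via merge
    card(P join A) = 120*40/(8) = 600
    cost = 120 + 120*7 + 40*6 + 120 + 40 = 1360
step 3: join C via merge
    card(P join C) = 600*300/(25) = 7200
    cost = 1360 + 600*10 + 300*9 + 600 + 300 = 10960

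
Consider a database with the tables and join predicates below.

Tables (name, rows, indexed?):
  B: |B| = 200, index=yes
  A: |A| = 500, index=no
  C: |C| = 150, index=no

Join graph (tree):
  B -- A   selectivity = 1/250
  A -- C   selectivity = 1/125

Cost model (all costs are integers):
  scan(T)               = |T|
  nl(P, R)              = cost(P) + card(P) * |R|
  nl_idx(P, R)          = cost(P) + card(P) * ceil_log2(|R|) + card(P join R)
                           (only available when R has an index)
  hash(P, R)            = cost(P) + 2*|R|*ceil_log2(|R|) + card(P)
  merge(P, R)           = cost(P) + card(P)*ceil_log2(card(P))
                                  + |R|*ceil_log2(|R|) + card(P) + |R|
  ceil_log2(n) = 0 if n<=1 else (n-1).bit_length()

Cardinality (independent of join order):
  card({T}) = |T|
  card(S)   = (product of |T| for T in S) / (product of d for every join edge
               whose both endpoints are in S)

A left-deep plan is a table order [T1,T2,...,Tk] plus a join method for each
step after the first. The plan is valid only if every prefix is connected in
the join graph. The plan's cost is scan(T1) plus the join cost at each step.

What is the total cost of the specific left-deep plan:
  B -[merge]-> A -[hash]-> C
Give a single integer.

9800

step 1: scan B: cost=200, card=200
step 2: join A via merge
    card(P join A) = 200*500/(250) = 400
    cost = 200 + 200*8 + 500*9 + 200 + 500 = 7000
step 3: join C via hash
    card(P join C) = 400*150/(125) = 480
    cost = 7000 + 2*150*8 + 400 = 9800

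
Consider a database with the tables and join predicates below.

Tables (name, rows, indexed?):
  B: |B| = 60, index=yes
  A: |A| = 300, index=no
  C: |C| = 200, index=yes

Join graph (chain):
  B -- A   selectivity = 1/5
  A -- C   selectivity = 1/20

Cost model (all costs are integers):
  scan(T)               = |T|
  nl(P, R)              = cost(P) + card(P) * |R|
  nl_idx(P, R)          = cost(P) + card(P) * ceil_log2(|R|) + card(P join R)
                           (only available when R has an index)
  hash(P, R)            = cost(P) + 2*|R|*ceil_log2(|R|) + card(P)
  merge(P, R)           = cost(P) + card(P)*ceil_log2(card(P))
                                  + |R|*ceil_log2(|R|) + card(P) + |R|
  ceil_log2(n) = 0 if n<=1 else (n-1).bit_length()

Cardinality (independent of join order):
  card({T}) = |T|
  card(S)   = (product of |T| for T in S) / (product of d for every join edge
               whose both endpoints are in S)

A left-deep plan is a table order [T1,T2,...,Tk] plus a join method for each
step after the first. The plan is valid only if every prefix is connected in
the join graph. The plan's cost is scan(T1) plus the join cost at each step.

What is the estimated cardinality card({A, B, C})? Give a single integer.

Tables in S: A(300), B(60), C(200)
Edges inside S: B-A(d=5), A-C(d=20)
numerator = 300 * 60 * 200 = 3600000
denominator = 5 * 20 = 100
card(S) = 3600000 / 100 = 36000

36000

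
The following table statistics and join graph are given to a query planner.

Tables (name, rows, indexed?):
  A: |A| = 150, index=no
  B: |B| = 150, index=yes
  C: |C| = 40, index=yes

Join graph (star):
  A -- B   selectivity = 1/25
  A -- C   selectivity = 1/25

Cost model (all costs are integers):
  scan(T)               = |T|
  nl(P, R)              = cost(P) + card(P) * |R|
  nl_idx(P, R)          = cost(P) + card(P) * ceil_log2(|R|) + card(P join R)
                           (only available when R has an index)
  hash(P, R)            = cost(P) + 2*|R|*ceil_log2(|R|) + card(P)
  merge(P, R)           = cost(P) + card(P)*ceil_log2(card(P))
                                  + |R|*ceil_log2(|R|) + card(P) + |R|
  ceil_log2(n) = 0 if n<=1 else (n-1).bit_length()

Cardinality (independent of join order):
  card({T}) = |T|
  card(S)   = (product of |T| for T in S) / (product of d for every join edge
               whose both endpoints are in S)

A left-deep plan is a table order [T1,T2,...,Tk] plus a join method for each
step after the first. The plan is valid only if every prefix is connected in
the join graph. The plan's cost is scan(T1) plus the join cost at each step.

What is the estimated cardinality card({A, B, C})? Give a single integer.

Tables in S: A(150), B(150), C(40)
Edges inside S: A-B(d=25), A-C(d=25)
numerator = 150 * 150 * 40 = 900000
denominator = 25 * 25 = 625
card(S) = 900000 / 625 = 1440

1440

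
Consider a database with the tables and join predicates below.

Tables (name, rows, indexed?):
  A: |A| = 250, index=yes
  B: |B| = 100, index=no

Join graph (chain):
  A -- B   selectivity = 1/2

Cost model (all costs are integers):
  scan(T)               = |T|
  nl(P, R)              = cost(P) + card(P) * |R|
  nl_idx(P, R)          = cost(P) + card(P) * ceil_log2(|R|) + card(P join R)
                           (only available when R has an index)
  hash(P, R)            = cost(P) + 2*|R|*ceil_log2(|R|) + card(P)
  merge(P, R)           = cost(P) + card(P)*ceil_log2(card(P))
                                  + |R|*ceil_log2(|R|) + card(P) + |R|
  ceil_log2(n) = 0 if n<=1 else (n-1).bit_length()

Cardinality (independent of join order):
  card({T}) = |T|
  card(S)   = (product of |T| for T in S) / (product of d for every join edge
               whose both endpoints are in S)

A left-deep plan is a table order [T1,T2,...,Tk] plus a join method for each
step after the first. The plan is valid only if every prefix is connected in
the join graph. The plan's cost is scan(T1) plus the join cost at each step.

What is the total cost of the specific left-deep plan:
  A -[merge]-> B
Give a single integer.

step 1: scan A: cost=250, card=250
step 2: join B via merge
    card(P join B) = 250*100/(2) = 12500
    cost = 250 + 250*8 + 100*7 + 250 + 100 = 3300

3300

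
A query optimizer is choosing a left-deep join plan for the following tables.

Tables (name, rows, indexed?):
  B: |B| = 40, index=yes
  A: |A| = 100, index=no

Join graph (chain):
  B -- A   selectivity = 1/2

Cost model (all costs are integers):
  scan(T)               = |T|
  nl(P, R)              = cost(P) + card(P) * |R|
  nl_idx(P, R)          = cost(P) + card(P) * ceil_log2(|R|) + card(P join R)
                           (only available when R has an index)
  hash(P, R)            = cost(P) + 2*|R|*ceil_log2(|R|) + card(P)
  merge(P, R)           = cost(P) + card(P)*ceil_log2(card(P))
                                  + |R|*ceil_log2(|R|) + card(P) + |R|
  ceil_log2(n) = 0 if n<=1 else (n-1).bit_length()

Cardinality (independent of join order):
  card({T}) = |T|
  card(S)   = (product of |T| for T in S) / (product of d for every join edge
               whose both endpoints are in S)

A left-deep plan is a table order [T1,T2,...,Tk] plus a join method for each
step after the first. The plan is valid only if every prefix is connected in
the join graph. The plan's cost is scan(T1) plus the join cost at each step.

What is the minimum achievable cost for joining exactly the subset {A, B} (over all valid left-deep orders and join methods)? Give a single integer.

Selinger DP over subsets of {A,B}:
  {B}: scan cost=40, card=40
  {A}: scan cost=100, card=100
  {AB}: card=2000; try (B,hash)→680, (A,merge)→1120, (B,merge)→1180, (A,hash)→1480, (B,nl_idx)→2700, (A,nl)→4040 …(+1); best=680 via (B,hash)

680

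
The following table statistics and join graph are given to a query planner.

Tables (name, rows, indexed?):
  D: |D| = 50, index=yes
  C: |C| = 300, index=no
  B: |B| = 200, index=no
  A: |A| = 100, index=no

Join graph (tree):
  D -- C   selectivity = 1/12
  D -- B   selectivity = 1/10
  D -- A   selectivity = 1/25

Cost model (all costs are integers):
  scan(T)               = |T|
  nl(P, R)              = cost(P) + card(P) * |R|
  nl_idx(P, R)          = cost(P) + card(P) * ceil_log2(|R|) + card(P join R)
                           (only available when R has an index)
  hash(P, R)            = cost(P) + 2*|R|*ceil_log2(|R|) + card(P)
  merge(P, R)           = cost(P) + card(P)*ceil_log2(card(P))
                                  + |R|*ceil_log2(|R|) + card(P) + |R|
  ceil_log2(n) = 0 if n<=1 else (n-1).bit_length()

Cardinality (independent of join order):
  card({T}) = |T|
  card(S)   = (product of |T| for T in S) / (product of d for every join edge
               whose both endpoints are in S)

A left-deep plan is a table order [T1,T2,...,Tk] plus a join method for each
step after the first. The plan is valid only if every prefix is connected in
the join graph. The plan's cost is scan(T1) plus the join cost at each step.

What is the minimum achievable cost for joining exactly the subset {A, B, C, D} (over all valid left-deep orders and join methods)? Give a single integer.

Selinger DP over subsets of {A,B,C,D}:
  {D}: scan cost=50, card=50
  {C}: scan cost=300, card=300
  {B}: scan cost=200, card=200
  {A}: scan cost=100, card=100
  {CD}: card=1250; try (D,hash)→1200, (D,nl_idx)→3350, (C,merge)→3400, (D,merge)→3650, (C,hash)→5500, (C,nl)→15050 …(+1); best=1200 via (D,hash)
  {BD}: card=1000; try (D,hash)→1000, (B,merge)→2200, (D,merge)→2350, (D,nl_idx)→2400, (B,hash)→3300, (B,nl)→10050 …(+1); best=1000 via (D,hash)
  {AD}: card=200; try (D,hash)→800, (D,nl_idx)→900, (A,merge)→1200, (D,merge)→1250, (A,hash)→1500, (A,nl)→5050 …(+1); best=800 via (D,hash)
  {BCD}: card=25000; try (B,hash)→5650, (C,hash)→7400, (C,merge)→15000, (B,merge)→18000, (B,nl)→251200, (C,nl)→301000; best=5650 via (B,hash)
  {ACD}: card=5000; try (A,hash)→3850, (C,merge)→5600, (C,hash)→6400, (A,merge)→17000, (C,nl)→60800, (A,nl)→126200; best=3850 via (A,hash)
  {ABD}: card=4000; try (A,hash)→3400, (B,hash)→4200, (B,merge)→4400, (A,merge)→12800, (B,nl)→40800, (A,nl)→101000; best=3400 via (A,hash)
  {ABCD}: card=100000; try (B,hash)→12050, (C,hash)→12800, (A,hash)→32050, (C,merge)→58400, (B,merge)→75650, (A,merge)→406450 …(+3); best=12050 via (B,hash)

12050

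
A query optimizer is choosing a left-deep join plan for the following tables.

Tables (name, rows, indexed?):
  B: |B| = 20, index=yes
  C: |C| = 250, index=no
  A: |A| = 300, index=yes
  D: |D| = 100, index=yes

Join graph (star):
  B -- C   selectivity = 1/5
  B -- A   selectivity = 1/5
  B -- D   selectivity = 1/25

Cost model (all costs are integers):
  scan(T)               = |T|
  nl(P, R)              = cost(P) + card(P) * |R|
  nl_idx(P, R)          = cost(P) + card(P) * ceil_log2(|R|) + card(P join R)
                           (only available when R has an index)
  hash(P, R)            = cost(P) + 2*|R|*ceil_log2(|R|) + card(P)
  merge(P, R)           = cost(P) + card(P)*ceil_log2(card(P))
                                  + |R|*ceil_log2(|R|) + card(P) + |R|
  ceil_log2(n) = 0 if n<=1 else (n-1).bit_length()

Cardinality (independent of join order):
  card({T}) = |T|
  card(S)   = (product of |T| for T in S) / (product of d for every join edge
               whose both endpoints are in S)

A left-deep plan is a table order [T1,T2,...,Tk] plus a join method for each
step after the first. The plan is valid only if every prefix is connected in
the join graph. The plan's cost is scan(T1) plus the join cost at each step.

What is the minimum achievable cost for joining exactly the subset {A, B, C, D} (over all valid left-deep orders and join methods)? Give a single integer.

Selinger DP over subsets of {A,B,C,D}:
  {B}: scan cost=20, card=20
  {C}: scan cost=250, card=250
  {A}: scan cost=300, card=300
  {D}: scan cost=100, card=100
  {BC}: card=1000; try (B,hash)→700, (C,merge)→2390, (B,nl_idx)→2500, (B,merge)→2620, (C,hash)→4040, (C,nl)→5020 …(+1); best=700 via (B,hash)
  {AB}: card=1200; try (B,hash)→800, (A,nl_idx)→1400, (B,nl_idx)→3000, (A,merge)→3140, (B,merge)→3420, (A,hash)→5440 …(+2); best=800 via (B,hash)
  {BD}: card=80; try (D,nl_idx)→240, (B,hash)→400, (B,nl_idx)→680, (D,merge)→940, (B,merge)→1020, (D,hash)→1440 …(+2); best=240 via (D,nl_idx)
  {ABC}: card=60000; try (C,hash)→6000, (A,hash)→7100, (A,merge)→14700, (C,merge)→17450, (A,nl_idx)→69700, (A,nl)→300700 …(+1); best=6000 via (C,hash)
  {BCD}: card=4000; try (D,hash)→3100, (C,merge)→3130, (C,hash)→4320, (D,nl_idx)→11700, (D,merge)→12500, (C,nl)→20240 …(+1); best=3100 via (D,hash)
  {ABD}: card=4800; try (D,hash)→3400, (A,merge)→3880, (A,hash)→5720, (A,nl_idx)→5760, (D,nl_idx)→14000, (D,merge)→16000 …(+2); best=3400 via (D,hash)
  {ABCD}: card=240000; try (C,hash)→12200, (A,hash)→12500, (A,merge)→58100, (D,hash)→67400, (C,merge)→72850, (A,nl_idx)→279100 …(+5); best=12200 via (C,hash)

12200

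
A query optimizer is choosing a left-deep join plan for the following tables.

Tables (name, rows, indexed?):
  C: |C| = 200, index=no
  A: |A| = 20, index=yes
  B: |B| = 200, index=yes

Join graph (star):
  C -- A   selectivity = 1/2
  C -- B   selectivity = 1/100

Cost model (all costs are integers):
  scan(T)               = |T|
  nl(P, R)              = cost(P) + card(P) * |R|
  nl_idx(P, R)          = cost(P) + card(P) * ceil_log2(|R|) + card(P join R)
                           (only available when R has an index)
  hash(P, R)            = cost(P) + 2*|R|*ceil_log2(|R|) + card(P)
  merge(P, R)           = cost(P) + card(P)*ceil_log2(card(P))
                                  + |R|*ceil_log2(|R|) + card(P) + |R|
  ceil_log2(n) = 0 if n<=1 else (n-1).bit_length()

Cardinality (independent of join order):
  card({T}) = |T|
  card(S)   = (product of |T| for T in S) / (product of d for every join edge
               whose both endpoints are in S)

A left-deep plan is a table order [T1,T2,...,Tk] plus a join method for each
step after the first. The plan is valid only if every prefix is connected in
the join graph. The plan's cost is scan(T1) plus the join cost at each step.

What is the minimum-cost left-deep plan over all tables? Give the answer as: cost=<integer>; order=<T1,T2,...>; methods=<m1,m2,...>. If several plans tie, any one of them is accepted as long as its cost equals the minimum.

Selinger DP (subsets sized 1..n):
  {C}: scan cost=200, card=200
  {A}: scan cost=20, card=20
  {B}: scan cost=200, card=200
  {AC}: card=2000; try (A,hash)→600, (C,merge)→1940, (A,merge)→2120, (A,nl_idx)→3200, (C,hash)→3240, (C,nl)→4020 …(+1); best=600 via (A,hash)
  {BC}: card=400; try (B,nl_idx)→2200, (C,hash)→3600, (B,hash)→3600, (C,merge)→3800, (B,merge)→3800, (C,nl)→40200 …(+1); best=2200 via (B,nl_idx)
  {ABC}: card=4000; try (A,hash)→2800, (B,hash)→5800, (A,merge)→6320, (A,nl_idx)→8200, (A,nl)→10200, (B,nl_idx)→20600 …(+2); best=2800 via (A,hash)

cost=2800; order=C,B,A; methods=nl_idx,hash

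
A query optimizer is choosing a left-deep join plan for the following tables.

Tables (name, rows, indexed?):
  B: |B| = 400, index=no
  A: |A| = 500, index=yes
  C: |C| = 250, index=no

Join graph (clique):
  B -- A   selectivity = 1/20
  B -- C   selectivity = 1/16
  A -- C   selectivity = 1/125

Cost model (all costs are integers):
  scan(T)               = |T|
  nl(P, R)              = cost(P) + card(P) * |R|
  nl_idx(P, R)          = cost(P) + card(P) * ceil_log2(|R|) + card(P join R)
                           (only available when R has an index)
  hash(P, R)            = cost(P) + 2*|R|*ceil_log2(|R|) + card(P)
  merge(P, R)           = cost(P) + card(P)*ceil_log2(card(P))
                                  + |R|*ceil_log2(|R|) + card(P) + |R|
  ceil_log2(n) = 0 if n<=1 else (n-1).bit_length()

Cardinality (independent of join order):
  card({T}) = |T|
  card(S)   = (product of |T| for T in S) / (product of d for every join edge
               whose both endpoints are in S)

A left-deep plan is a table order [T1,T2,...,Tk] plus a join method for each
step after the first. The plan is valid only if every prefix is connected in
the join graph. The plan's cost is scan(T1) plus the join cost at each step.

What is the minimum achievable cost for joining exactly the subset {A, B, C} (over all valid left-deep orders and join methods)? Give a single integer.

11700

Selinger DP over subsets of {A,B,C}:
  {B}: scan cost=400, card=400
  {A}: scan cost=500, card=500
  {C}: scan cost=250, card=250
  {AB}: card=10000; try (B,hash)→8200, (A,merge)→9400, (B,merge)→9500, (A,hash)→9800, (A,nl_idx)→14000, (A,nl)→200400 …(+1); best=8200 via (B,hash)
  {BC}: card=6250; try (C,hash)→4800, (B,merge)→6500, (C,merge)→6650, (B,hash)→7700, (B,nl)→100250, (C,nl)→100400; best=4800 via (C,hash)
  {AC}: card=1000; try (A,nl_idx)→3500, (C,hash)→5000, (A,merge)→7500, (C,merge)→7750, (A,hash)→9500, (A,nl)→125250 …(+1); best=3500 via (A,nl_idx)
  {ABC}: card=1250; try (B,hash)→11700, (B,merge)→18500, (A,hash)→20050, (C,hash)→22200, (A,nl_idx)→62300, (A,merge)→97300 …(+4); best=11700 via (B,hash)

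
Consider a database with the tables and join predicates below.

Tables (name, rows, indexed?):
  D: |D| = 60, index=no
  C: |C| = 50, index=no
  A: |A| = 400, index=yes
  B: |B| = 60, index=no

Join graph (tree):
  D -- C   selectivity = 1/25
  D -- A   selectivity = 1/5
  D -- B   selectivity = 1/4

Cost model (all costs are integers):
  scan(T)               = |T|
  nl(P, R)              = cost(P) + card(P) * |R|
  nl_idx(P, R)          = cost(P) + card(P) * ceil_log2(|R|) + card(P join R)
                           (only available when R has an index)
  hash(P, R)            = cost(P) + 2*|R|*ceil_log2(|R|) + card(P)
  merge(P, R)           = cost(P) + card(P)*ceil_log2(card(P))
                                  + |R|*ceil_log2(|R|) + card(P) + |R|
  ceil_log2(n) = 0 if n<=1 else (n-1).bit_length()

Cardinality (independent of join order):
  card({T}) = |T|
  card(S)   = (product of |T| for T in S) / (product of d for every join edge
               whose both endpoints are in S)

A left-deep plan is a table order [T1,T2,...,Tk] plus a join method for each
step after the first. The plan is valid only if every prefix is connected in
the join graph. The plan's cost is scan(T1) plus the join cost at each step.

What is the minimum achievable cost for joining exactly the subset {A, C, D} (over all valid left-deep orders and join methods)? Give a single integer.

Selinger DP over subsets of {A,C,D}:
  {D}: scan cost=60, card=60
  {C}: scan cost=50, card=50
  {A}: scan cost=400, card=400
  {CD}: card=120; try (C,hash)→720, (D,hash)→820, (D,merge)→820, (C,merge)→830, (D,nl)→3050, (C,nl)→3060; best=720 via (C,hash)
  {AD}: card=4800; try (D,hash)→1520, (A,merge)→4480, (D,merge)→4820, (A,nl_idx)→5400, (A,hash)→7320, (A,nl)→24060 …(+1); best=1520 via (D,hash)
  {ACD}: card=9600; try (A,merge)→5680, (C,hash)→6920, (A,hash)→8040, (A,nl_idx)→11400, (A,nl)→48720, (C,merge)→69070 …(+1); best=5680 via (A,merge)

5680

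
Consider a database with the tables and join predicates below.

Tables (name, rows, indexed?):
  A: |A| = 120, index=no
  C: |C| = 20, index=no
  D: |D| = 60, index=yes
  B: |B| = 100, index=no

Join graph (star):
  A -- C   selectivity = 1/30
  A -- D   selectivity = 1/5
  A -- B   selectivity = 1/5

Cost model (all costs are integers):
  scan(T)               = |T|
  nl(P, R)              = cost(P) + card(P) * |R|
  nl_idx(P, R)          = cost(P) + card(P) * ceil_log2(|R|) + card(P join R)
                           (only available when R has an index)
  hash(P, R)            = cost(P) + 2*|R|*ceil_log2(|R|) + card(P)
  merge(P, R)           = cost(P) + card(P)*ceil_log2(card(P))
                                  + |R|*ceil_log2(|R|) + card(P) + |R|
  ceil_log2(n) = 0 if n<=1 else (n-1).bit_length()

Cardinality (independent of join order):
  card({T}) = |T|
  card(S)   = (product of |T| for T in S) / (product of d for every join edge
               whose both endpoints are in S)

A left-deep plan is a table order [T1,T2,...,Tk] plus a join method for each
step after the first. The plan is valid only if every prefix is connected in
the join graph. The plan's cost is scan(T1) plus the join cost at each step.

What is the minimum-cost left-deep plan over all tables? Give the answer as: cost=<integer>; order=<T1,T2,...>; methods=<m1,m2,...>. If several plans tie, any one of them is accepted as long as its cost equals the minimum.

cost=3600; order=A,C,D,B; methods=hash,hash,hash

Selinger DP (subsets sized 1..n):
  {A}: scan cost=120, card=120
  {C}: scan cost=20, card=20
  {D}: scan cost=60, card=60
  {B}: scan cost=100, card=100
  {AC}: card=80; try (C,hash)→440, (A,merge)→1100, (C,merge)→1200, (A,hash)→1720, (A,nl)→2420, (C,nl)→2520; best=440 via (C,hash)
  {AD}: card=1440; try (D,hash)→960, (A,merge)→1440, (D,merge)→1500, (A,hash)→1800, (D,nl_idx)→2280, (A,nl)→7260 …(+1); best=960 via (D,hash)
  {AB}: card=2400; try (B,hash)→1640, (A,merge)→1860, (B,merge)→1880, (A,hash)→1880, (A,nl)→12100, (B,nl)→12120; best=1640 via (B,hash)
  {ACD}: card=960; try (D,hash)→1240, (D,merge)→1500, (D,nl_idx)→1880, (C,hash)→2600, (D,nl)→5240, (C,merge)→18360 …(+1); best=1240 via (D,hash)
  {ABC}: card=1600; try (B,merge)→1880, (B,hash)→1920, (C,hash)→4240, (B,nl)→8440, (C,merge)→32960, (C,nl)→49640; best=1880 via (B,merge)
  {ABD}: card=28800; try (B,hash)→3800, (D,hash)→4760, (B,merge)→19040, (D,merge)→33260, (D,nl_idx)→44840, (B,nl)→144960 …(+1); best=3800 via (B,hash)
  {ABCD}: card=19200; try (B,hash)→3600, (D,hash)→4200, (B,merge)→12600, (D,merge)→21500, (D,nl_idx)→30680, (C,hash)→32800 …(+4); best=3600 via (B,hash)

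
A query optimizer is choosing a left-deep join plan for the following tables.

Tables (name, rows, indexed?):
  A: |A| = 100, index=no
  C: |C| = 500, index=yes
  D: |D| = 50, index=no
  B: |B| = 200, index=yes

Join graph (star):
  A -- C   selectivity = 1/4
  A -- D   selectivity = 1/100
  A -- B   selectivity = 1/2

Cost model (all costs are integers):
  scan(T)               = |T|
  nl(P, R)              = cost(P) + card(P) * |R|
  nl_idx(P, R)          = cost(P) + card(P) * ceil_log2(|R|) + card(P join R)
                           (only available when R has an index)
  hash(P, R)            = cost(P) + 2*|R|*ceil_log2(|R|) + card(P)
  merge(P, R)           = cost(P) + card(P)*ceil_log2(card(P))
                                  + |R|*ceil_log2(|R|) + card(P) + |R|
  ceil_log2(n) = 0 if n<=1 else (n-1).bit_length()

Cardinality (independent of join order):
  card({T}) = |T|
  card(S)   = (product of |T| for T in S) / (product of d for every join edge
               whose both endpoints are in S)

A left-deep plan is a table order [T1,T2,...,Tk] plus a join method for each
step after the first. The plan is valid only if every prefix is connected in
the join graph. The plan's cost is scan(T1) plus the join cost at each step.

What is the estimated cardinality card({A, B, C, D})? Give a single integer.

Tables in S: A(100), B(200), C(500), D(50)
Edges inside S: A-C(d=4), A-D(d=100), A-B(d=2)
numerator = 100 * 200 * 500 * 50 = 500000000
denominator = 4 * 100 * 2 = 800
card(S) = 500000000 / 800 = 625000

625000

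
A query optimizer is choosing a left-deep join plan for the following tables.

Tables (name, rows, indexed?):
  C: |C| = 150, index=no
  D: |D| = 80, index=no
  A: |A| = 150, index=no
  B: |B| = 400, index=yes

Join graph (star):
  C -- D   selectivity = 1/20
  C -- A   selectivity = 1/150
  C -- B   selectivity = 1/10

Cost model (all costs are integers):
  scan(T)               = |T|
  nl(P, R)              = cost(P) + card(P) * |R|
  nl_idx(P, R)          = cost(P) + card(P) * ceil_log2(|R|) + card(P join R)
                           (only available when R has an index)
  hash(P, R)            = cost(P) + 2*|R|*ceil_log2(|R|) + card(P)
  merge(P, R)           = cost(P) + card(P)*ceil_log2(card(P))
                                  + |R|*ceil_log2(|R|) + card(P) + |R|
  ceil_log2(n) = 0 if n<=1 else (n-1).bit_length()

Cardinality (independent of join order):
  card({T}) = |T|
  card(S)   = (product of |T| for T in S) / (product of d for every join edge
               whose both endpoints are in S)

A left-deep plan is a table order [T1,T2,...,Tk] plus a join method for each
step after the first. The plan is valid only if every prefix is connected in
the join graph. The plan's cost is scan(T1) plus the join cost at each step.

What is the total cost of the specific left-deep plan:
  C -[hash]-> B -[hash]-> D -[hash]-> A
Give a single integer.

41020

step 1: scan C: cost=150, card=150
step 2: join B via hash
    card(P join B) = 150*400/(10) = 6000
    cost = 150 + 2*400*9 + 150 = 7500
step 3: join D via hash
    card(P join D) = 6000*80/(20) = 24000
    cost = 7500 + 2*80*7 + 6000 = 14620
step 4: join A via hash
    card(P join A) = 24000*150/(150) = 24000
    cost = 14620 + 2*150*8 + 24000 = 41020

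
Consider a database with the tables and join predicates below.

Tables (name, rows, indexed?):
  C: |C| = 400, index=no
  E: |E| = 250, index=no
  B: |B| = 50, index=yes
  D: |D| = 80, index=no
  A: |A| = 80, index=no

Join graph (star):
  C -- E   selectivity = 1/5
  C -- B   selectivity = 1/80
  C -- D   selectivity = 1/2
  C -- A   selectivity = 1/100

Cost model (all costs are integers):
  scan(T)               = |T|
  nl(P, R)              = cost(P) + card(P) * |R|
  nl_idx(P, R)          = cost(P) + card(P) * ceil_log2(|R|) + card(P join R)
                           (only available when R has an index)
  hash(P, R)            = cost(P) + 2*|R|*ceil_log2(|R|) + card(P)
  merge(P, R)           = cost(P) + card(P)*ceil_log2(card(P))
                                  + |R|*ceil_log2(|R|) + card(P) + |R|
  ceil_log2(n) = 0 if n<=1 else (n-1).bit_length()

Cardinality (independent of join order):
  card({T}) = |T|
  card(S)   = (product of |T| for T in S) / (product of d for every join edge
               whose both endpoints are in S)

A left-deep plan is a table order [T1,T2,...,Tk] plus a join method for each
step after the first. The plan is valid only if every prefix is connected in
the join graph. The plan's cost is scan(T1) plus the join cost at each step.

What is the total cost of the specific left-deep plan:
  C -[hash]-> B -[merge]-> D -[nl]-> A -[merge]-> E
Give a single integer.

step 1: scan C: cost=400, card=400
step 2: join B via hash
    card(P join B) = 400*50/(80) = 250
    cost = 400 + 2*50*6 + 400 = 1400
step 3: join D via merge
    card(P join D) = 250*80/(2) = 10000
    cost = 1400 + 250*8 + 80*7 + 250 + 80 = 4290
step 4: join A via nl
    card(P join A) = 10000*80/(100) = 8000
    cost = 4290 + 10000*80 = 804290
step 5: join E via merge
    card(P join E) = 8000*250/(5) = 400000
    cost = 804290 + 8000*13 + 250*8 + 8000 + 250 = 918540

918540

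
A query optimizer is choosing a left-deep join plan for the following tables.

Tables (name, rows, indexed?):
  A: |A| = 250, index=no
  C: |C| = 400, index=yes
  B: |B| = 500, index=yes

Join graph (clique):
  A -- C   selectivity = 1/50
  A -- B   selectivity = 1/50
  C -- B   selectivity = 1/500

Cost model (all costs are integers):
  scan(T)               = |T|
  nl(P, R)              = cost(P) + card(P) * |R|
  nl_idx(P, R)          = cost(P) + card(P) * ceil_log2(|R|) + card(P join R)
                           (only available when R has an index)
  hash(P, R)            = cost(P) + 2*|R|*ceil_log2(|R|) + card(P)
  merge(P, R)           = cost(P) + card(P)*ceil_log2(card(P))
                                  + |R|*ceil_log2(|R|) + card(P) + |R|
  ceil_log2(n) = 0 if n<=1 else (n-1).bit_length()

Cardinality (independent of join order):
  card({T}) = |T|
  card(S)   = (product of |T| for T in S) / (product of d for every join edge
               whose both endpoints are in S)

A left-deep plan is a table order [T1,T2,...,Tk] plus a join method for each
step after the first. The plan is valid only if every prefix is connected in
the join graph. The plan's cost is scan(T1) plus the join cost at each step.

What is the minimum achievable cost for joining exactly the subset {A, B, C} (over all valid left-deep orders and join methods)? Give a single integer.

Selinger DP over subsets of {A,B,C}:
  {A}: scan cost=250, card=250
  {C}: scan cost=400, card=400
  {B}: scan cost=500, card=500
  {AC}: card=2000; try (C,nl_idx)→4500, (A,hash)→4800, (C,merge)→6500, (A,merge)→6650, (C,hash)→7700, (C,nl)→100250 …(+1); best=4500 via (C,nl_idx)
  {AB}: card=2500; try (B,nl_idx)→5000, (A,hash)→5000, (B,merge)→7500, (A,merge)→7750, (B,hash)→9500, (B,nl)→125250 …(+1); best=5000 via (B,nl_idx)
  {BC}: card=400; try (B,nl_idx)→4400, (C,nl_idx)→5400, (C,hash)→8200, (B,merge)→9400, (C,merge)→9500, (B,hash)→9800 …(+2); best=4400 via (B,nl_idx)
  {ABC}: card=40; try (A,hash)→8800, (A,merge)→10650, (C,hash)→14700, (B,hash)→15500, (B,nl_idx)→22540, (C,nl_idx)→27540 …(+5); best=8800 via (A,hash)

8800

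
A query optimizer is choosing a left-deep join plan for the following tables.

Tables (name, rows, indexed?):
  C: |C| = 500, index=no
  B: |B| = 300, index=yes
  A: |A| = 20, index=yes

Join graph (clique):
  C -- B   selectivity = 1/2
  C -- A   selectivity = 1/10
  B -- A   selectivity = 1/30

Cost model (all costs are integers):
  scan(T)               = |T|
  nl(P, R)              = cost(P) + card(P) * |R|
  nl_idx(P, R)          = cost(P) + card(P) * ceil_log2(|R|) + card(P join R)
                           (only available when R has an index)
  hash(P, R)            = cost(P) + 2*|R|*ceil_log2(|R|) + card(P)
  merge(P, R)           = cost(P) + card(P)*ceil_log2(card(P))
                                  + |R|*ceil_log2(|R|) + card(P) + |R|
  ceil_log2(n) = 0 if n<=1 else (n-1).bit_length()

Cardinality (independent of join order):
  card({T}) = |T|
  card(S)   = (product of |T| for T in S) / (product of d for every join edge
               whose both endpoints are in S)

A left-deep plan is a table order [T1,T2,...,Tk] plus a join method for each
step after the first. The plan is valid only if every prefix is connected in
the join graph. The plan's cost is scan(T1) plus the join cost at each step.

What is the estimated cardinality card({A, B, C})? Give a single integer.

Tables in S: A(20), B(300), C(500)
Edges inside S: C-B(d=2), C-A(d=10), B-A(d=30)
numerator = 20 * 300 * 500 = 3000000
denominator = 2 * 10 * 30 = 600
card(S) = 3000000 / 600 = 5000

5000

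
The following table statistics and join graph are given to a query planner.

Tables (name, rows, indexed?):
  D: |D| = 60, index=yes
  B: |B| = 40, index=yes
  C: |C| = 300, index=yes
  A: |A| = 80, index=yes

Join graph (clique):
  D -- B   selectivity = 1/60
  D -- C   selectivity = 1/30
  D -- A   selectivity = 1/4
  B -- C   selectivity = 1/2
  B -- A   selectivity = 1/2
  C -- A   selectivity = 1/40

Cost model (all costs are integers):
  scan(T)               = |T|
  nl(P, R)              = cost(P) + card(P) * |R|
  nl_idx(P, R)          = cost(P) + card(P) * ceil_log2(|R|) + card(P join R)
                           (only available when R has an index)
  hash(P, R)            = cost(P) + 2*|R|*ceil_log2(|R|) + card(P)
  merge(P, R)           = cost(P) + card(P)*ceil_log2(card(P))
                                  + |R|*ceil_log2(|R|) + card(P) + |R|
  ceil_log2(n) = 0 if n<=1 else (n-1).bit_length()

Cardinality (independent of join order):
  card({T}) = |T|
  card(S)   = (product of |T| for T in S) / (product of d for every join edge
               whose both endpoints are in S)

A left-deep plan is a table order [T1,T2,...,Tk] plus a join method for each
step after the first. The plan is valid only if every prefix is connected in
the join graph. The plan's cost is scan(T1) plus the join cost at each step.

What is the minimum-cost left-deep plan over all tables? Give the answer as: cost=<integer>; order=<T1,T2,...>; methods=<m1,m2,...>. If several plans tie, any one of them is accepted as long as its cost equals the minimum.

Selinger DP (subsets sized 1..n):
  {D}: scan cost=60, card=60
  {B}: scan cost=40, card=40
  {C}: scan cost=300, card=300
  {A}: scan cost=80, card=80
  {BD}: card=40; try (D,nl_idx)→320, (B,nl_idx)→460, (B,hash)→600, (D,merge)→740, (B,merge)→760, (D,hash)→800 …(+2); best=320 via (D,nl_idx)
  {CD}: card=600; try (C,nl_idx)→1200, (D,hash)→1320, (D,nl_idx)→2700, (C,merge)→3480, (D,merge)→3720, (C,hash)→5520 …(+2); best=1200 via (C,nl_idx)
  {AD}: card=1200; try (D,hash)→880, (A,merge)→1120, (D,merge)→1140, (A,hash)→1240, (A,nl_idx)→1680, (D,nl_idx)→1760 …(+2); best=880 via (D,hash)
  {BC}: card=6000; try (B,hash)→1080, (C,merge)→3320, (B,merge)→3580, (C,hash)→5480, (C,nl_idx)→6400, (B,nl_idx)→8100 …(+2); best=1080 via (B,hash)
  {AB}: card=1600; try (B,hash)→640, (A,merge)→960, (B,merge)→1000, (A,hash)→1200, (A,nl_idx)→1920, (B,nl_idx)→2160 …(+2); best=640 via (B,hash)
  {AC}: card=600; try (C,nl_idx)→1400, (A,hash)→1720, (A,nl_idx)→3000, (C,merge)→3720, (A,merge)→3940, (C,hash)→5560 …(+2); best=1400 via (C,nl_idx)
  {BCD}: card=200; try (C,nl_idx)→880, (B,hash)→2280, (C,merge)→3600, (B,nl_idx)→5000, (C,hash)→5760, (D,hash)→7800 …(+6); best=880 via (C,nl_idx)
  {ABD}: card=400; try (A,nl_idx)→1000, (A,merge)→1240, (A,hash)→1480, (B,hash)→2560, (D,hash)→2960, (A,nl)→3520 …(+6); best=1000 via (A,nl_idx)
  {ACD}: card=300; try (D,hash)→2720, (A,hash)→2920, (D,nl_idx)→5300, (A,nl_idx)→5700, (C,hash)→7480, (D,merge)→8420 …(+6); best=2720 via (D,hash)
  {ABC}: card=6000; try (B,hash)→2480, (C,hash)→7640, (A,hash)→8200, (B,merge)→8280, (B,nl_idx)→11000, (C,nl_idx)→21040 …(+6); best=2480 via (B,hash)
  {ABCD}: card=50; try (A,hash)→2200, (A,nl_idx)→2330, (A,merge)→3320, (B,hash)→3500, (B,nl_idx)→4570, (C,nl_idx)→4650 …(+10); best=2200 via (A,hash)

cost=2200; order=B,D,C,A; methods=nl_idx,nl_idx,hash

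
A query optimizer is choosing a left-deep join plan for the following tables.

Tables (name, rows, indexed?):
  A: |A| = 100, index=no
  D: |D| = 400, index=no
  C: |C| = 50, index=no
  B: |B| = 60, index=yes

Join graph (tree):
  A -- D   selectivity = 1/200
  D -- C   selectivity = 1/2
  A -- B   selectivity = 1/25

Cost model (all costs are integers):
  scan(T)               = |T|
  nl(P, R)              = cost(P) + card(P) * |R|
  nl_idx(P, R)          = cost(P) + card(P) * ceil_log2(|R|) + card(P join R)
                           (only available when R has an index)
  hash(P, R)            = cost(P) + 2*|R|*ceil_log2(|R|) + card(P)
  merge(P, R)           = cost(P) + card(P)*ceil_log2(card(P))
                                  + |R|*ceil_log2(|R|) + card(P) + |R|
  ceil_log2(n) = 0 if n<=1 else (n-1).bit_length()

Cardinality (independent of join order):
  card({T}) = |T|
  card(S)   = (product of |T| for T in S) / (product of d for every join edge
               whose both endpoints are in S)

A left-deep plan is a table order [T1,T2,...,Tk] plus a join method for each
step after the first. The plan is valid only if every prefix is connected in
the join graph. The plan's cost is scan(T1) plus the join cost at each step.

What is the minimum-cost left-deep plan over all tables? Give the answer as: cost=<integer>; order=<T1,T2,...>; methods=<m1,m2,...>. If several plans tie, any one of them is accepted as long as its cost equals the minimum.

Selinger DP (subsets sized 1..n):
  {A}: scan cost=100, card=100
  {D}: scan cost=400, card=400
  {C}: scan cost=50, card=50
  {B}: scan cost=60, card=60
  {AD}: card=200; try (A,hash)→2200, (D,merge)→4900, (A,merge)→5200, (D,hash)→7400, (D,nl)→40100, (A,nl)→40400; best=2200 via (A,hash)
  {AB}: card=240; try (B,hash)→920, (B,nl_idx)→940, (A,merge)→1280, (B,merge)→1320, (A,hash)→1520, (A,nl)→6060 …(+1); best=920 via (B,hash)
  {CD}: card=10000; try (C,hash)→1400, (D,merge)→4400, (C,merge)→4750, (D,hash)→7300, (D,nl)→20050, (C,nl)→20400; best=1400 via (C,hash)
  {ACD}: card=5000; try (C,hash)→3000, (C,merge)→4350, (C,nl)→12200, (A,hash)→12800, (A,merge)→152200, (A,nl)→1001400; best=3000 via (C,hash)
  {ABD}: card=480; try (B,hash)→3120, (B,nl_idx)→3880, (B,merge)→4420, (D,merge)→7080, (D,hash)→8360, (B,nl)→14200 …(+1); best=3120 via (B,hash)
  {ABCD}: card=12000; try (C,hash)→4200, (C,merge)→8270, (B,hash)→8720, (C,nl)→27120, (B,nl_idx)→45000, (B,merge)→73420 …(+1); best=4200 via (C,hash)

cost=4200; order=D,A,B,C; methods=hash,hash,hash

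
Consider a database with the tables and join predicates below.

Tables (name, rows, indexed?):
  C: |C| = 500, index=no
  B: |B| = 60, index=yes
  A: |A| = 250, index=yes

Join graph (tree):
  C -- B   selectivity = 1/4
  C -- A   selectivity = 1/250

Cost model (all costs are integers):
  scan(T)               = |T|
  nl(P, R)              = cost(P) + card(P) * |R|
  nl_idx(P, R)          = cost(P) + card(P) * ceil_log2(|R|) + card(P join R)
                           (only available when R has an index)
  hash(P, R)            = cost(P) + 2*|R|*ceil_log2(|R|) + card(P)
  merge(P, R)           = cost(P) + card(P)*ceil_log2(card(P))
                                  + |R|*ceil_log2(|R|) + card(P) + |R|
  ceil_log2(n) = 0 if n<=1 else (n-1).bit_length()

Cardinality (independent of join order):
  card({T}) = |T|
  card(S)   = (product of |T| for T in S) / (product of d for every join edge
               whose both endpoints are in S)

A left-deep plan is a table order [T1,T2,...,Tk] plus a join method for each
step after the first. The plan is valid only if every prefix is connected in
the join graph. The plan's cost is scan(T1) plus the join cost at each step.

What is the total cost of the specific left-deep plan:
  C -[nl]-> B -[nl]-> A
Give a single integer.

1905500

step 1: scan C: cost=500, card=500
step 2: join B via nl
    card(P join B) = 500*60/(4) = 7500
    cost = 500 + 500*60 = 30500
step 3: join A via nl
    card(P join A) = 7500*250/(250) = 7500
    cost = 30500 + 7500*250 = 1905500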